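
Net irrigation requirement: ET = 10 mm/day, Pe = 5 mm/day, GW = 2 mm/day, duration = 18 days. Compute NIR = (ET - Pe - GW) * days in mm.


Daily deficit = ET - Pe - GW = 10 - 5 - 2 = 3 mm/day
NIR = 3 * 18 = 54 mm

54.0000 mm


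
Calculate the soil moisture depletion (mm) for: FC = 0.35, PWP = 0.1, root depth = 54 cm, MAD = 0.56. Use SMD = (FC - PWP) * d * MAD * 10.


SMD = (FC - PWP) * d * MAD * 10
SMD = (0.35 - 0.1) * 54 * 0.56 * 10
SMD = 0.2500 * 54 * 0.56 * 10

75.6000 mm


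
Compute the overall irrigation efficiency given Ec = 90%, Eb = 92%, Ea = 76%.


Ec = 0.9, Eb = 0.92, Ea = 0.76
E = 0.9 * 0.92 * 0.76 * 100 = 62.9280%

62.9280 %


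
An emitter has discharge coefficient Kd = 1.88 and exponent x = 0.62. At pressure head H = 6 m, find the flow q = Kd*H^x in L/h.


q = Kd * H^x = 1.88 * 6^0.62 = 1.88 * 3.037063

5.7097 L/h


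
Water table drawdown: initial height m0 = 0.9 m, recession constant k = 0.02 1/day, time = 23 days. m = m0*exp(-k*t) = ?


m = m0 * exp(-k*t)
m = 0.9 * exp(-0.02 * 23)
m = 0.9 * exp(-0.4600)

0.5682 m


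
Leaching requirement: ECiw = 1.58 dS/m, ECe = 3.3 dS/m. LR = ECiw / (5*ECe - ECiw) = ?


LR = ECiw / (5*ECe - ECiw)
LR = 1.58 / (5*3.3 - 1.58)
LR = 1.58 / 14.9200

0.1059


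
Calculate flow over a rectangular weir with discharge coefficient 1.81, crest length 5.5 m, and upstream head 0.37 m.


Q = C * L * H^(3/2) = 1.81 * 5.5 * 0.37^1.5 = 1.81 * 5.5 * 0.225062

2.2405 m^3/s


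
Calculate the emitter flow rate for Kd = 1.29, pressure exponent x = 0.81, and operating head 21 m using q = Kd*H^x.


q = Kd * H^x = 1.29 * 21^0.81 = 1.29 * 11.775995

15.1910 L/h


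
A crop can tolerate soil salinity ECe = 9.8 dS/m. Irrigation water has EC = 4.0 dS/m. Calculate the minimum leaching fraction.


LR = ECiw / (5*ECe - ECiw)
LR = 4.0 / (5*9.8 - 4.0)
LR = 4.0 / 45.0000

0.0889


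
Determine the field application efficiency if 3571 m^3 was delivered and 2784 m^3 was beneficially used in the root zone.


Ea = V_root / V_field * 100 = 2784 / 3571 * 100 = 77.9614%

77.9614 %


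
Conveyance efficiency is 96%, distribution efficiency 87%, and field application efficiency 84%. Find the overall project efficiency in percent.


Ec = 0.96, Eb = 0.87, Ea = 0.84
E = 0.96 * 0.87 * 0.84 * 100 = 70.1568%

70.1568 %


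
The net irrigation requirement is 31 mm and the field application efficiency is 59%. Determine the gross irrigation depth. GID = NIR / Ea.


Ea = 59% = 0.59
GID = NIR / Ea = 31 / 0.59 = 52.5424 mm

52.5424 mm


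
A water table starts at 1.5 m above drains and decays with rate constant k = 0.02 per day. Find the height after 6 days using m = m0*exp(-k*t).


m = m0 * exp(-k*t)
m = 1.5 * exp(-0.02 * 6)
m = 1.5 * exp(-0.1200)

1.3304 m


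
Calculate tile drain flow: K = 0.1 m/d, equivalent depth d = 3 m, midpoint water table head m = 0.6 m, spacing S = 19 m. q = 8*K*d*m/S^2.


q = 8*K*d*m/S^2
q = 8*0.1*3*0.6/19^2
q = 1.4400 / 361

0.0040 m/d


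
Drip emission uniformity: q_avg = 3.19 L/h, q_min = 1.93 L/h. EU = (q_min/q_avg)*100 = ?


EU = (q_min/q_avg)*100 = (1.93/3.19)*100 = 60.5016%

60.5016 %


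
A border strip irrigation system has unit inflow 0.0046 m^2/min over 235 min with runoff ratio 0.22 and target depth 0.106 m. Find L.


L = q*t/((1+r)*Z)
L = 0.0046*235/((1+0.22)*0.106)
L = 1.081/0.12932

8.3591 m


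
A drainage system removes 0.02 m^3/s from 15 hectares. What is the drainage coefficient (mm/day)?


DC = Q * 86400 / (A * 10000) * 1000
DC = 0.02 * 86400 / (15 * 10000) * 1000
DC = 1728000.0000 / 150000

11.5200 mm/day


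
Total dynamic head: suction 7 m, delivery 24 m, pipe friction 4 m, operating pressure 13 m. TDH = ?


TDH = Hs + Hd + hf + Hp = 7 + 24 + 4 + 13 = 48

48 m


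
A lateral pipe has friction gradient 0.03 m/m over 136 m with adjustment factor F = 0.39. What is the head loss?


hf = J * L * F = 0.03 * 136 * 0.39 = 1.5912 m

1.5912 m


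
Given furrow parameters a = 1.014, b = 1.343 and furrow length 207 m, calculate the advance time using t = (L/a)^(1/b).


t = (L/a)^(1/b)
t = (207/1.014)^(1/1.343)
t = 204.142012^(1/1.343)

52.4783 min


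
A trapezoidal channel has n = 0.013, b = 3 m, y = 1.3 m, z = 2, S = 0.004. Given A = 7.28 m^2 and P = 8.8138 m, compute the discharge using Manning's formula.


R = A/P = 7.28/8.8138 = 0.825977
Q = (1/0.013) * 7.28 * 0.825977^(2/3) * 0.004^0.5

31.1791 m^3/s


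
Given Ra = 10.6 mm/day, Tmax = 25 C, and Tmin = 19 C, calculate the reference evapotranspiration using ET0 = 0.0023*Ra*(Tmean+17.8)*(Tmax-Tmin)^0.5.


Tmean = (Tmax + Tmin)/2 = (25 + 19)/2 = 22.0
ET0 = 0.0023 * 10.6 * (22.0 + 17.8) * sqrt(25 - 19)
ET0 = 0.0023 * 10.6 * 39.8 * 2.449490

2.3768 mm/day


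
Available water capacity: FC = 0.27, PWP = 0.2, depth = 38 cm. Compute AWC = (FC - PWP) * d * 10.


AWC = (FC - PWP) * d * 10
AWC = (0.27 - 0.2) * 38 * 10
AWC = 0.0700 * 38 * 10

26.6000 mm


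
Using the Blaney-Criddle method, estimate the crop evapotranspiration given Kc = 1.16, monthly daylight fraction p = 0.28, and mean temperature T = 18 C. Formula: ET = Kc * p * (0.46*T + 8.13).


ET = Kc * p * (0.46*T + 8.13)
ET = 1.16 * 0.28 * (0.46*18 + 8.13)
ET = 1.16 * 0.28 * 16.4100

5.3300 mm/day


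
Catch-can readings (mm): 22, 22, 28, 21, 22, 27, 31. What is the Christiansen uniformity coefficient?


mean = 24.714286 mm
MAD = 3.387755 mm
CU = (1 - 3.387755/24.714286)*100

86.2923 %


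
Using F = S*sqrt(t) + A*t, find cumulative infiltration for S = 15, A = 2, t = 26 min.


F = S*sqrt(t) + A*t
F = 15*sqrt(26) + 2*26
F = 15*5.099020 + 52

128.4853 mm


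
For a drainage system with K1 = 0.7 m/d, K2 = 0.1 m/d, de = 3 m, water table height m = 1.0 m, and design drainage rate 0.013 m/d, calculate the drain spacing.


S^2 = 8*K2*de*m/q + 4*K1*m^2/q
S^2 = 8*0.1*3*1.0/0.013 + 4*0.7*1.0^2/0.013
S = sqrt(400.0000)

20.0000 m


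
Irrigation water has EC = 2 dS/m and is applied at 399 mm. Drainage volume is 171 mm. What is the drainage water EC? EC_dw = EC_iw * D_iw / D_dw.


EC_dw = EC_iw * D_iw / D_dw
EC_dw = 2 * 399 / 171
EC_dw = 798 / 171

4.6667 dS/m


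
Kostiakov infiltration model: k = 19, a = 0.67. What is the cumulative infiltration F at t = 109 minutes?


F = k * t^a = 19 * 109^0.67
F = 19 * 23.177989

440.3818 mm


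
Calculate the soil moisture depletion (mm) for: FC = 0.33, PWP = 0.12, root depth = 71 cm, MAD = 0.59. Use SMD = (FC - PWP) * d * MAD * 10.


SMD = (FC - PWP) * d * MAD * 10
SMD = (0.33 - 0.12) * 71 * 0.59 * 10
SMD = 0.2100 * 71 * 0.59 * 10

87.9690 mm


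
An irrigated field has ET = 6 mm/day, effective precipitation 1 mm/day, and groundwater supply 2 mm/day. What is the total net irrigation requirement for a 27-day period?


Daily deficit = ET - Pe - GW = 6 - 1 - 2 = 3 mm/day
NIR = 3 * 27 = 81 mm

81.0000 mm


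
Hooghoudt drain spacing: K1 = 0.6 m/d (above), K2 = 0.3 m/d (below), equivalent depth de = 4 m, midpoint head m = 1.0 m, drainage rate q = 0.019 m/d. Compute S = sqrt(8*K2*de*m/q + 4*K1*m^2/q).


S^2 = 8*K2*de*m/q + 4*K1*m^2/q
S^2 = 8*0.3*4*1.0/0.019 + 4*0.6*1.0^2/0.019
S = sqrt(631.5789)

25.1312 m


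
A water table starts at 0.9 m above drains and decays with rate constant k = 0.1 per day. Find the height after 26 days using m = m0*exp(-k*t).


m = m0 * exp(-k*t)
m = 0.9 * exp(-0.1 * 26)
m = 0.9 * exp(-2.6000)

0.0668 m


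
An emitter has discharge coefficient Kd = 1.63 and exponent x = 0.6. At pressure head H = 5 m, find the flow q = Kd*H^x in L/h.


q = Kd * H^x = 1.63 * 5^0.6 = 1.63 * 2.626528

4.2812 L/h


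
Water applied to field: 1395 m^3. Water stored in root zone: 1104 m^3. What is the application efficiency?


Ea = V_root / V_field * 100 = 1104 / 1395 * 100 = 79.1398%

79.1398 %


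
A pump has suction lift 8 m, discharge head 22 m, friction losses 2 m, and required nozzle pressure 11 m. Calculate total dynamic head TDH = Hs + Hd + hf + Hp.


TDH = Hs + Hd + hf + Hp = 8 + 22 + 2 + 11 = 43

43 m


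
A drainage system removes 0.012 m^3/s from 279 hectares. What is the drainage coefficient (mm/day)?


DC = Q * 86400 / (A * 10000) * 1000
DC = 0.012 * 86400 / (279 * 10000) * 1000
DC = 1036800.0000 / 2790000

0.3716 mm/day


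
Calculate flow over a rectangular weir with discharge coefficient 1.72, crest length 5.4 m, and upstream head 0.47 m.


Q = C * L * H^(3/2) = 1.72 * 5.4 * 0.47^1.5 = 1.72 * 5.4 * 0.322216

2.9927 m^3/s


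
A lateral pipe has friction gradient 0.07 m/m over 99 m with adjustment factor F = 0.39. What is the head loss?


hf = J * L * F = 0.07 * 99 * 0.39 = 2.7027 m

2.7027 m


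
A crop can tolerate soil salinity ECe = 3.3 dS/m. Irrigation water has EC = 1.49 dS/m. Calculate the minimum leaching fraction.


LR = ECiw / (5*ECe - ECiw)
LR = 1.49 / (5*3.3 - 1.49)
LR = 1.49 / 15.0100

0.0993


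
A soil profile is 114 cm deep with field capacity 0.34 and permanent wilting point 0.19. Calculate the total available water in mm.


AWC = (FC - PWP) * d * 10
AWC = (0.34 - 0.19) * 114 * 10
AWC = 0.1500 * 114 * 10

171.0000 mm


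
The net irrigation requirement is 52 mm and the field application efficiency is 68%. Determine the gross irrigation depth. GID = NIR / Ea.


Ea = 68% = 0.68
GID = NIR / Ea = 52 / 0.68 = 76.4706 mm

76.4706 mm


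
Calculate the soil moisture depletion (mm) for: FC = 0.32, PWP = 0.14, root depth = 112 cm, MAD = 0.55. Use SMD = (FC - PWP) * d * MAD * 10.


SMD = (FC - PWP) * d * MAD * 10
SMD = (0.32 - 0.14) * 112 * 0.55 * 10
SMD = 0.1800 * 112 * 0.55 * 10

110.8800 mm


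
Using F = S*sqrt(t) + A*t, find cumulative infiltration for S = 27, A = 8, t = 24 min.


F = S*sqrt(t) + A*t
F = 27*sqrt(24) + 8*24
F = 27*4.898979 + 192

324.2724 mm


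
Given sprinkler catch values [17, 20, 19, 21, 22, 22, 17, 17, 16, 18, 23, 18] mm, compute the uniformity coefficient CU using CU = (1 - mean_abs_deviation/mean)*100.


mean = 19.166667 mm
MAD = 2.027778 mm
CU = (1 - 2.027778/19.166667)*100

89.4203 %


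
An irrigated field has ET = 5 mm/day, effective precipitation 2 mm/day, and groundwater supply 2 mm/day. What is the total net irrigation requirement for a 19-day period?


Daily deficit = ET - Pe - GW = 5 - 2 - 2 = 1 mm/day
NIR = 1 * 19 = 19 mm

19.0000 mm


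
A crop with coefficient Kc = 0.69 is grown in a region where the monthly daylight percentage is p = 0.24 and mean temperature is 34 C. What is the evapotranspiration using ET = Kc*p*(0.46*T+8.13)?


ET = Kc * p * (0.46*T + 8.13)
ET = 0.69 * 0.24 * (0.46*34 + 8.13)
ET = 0.69 * 0.24 * 23.7700

3.9363 mm/day


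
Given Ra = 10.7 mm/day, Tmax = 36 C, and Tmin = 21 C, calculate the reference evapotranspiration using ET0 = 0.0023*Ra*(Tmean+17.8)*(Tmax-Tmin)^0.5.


Tmean = (Tmax + Tmin)/2 = (36 + 21)/2 = 28.5
ET0 = 0.0023 * 10.7 * (28.5 + 17.8) * sqrt(36 - 21)
ET0 = 0.0023 * 10.7 * 46.3 * 3.872983

4.4130 mm/day


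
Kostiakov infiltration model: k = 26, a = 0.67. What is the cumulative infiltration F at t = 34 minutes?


F = k * t^a = 26 * 34^0.67
F = 26 * 10.619177

276.0986 mm


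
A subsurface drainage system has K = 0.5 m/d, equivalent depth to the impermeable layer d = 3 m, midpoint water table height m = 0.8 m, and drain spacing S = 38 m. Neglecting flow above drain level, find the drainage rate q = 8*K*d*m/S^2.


q = 8*K*d*m/S^2
q = 8*0.5*3*0.8/38^2
q = 9.6000 / 1444

0.0066 m/d


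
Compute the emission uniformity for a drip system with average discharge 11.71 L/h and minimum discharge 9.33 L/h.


EU = (q_min/q_avg)*100 = (9.33/11.71)*100 = 79.6755%

79.6755 %


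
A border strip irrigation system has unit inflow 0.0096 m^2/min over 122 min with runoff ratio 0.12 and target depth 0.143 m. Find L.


L = q*t/((1+r)*Z)
L = 0.0096*122/((1+0.12)*0.143)
L = 1.1712/0.16016

7.3127 m


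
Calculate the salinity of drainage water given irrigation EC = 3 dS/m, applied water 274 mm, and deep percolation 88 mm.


EC_dw = EC_iw * D_iw / D_dw
EC_dw = 3 * 274 / 88
EC_dw = 822 / 88

9.3409 dS/m


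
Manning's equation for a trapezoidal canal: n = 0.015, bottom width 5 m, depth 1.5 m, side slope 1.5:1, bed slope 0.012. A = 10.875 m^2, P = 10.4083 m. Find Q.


R = A/P = 10.875/10.4083 = 1.044839
Q = (1/0.015) * 10.875 * 1.044839^(2/3) * 0.012^0.5

81.7764 m^3/s


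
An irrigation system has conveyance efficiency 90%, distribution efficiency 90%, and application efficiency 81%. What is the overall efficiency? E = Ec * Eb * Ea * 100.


Ec = 0.9, Eb = 0.9, Ea = 0.81
E = 0.9 * 0.9 * 0.81 * 100 = 65.6100%

65.6100 %


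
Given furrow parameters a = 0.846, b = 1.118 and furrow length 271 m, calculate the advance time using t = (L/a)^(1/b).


t = (L/a)^(1/b)
t = (271/0.846)^(1/1.118)
t = 320.330969^(1/1.118)

174.2384 min


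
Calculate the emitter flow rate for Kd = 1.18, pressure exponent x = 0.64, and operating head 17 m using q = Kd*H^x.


q = Kd * H^x = 1.18 * 17^0.64 = 1.18 * 6.130379

7.2338 L/h


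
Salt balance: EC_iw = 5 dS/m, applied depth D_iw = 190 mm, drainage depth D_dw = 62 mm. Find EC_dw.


EC_dw = EC_iw * D_iw / D_dw
EC_dw = 5 * 190 / 62
EC_dw = 950 / 62

15.3226 dS/m


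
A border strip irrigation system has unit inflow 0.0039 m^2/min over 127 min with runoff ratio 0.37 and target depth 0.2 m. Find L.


L = q*t/((1+r)*Z)
L = 0.0039*127/((1+0.37)*0.2)
L = 0.4953/0.274

1.8077 m


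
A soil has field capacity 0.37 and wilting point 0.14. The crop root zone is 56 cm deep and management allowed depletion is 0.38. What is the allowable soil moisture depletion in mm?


SMD = (FC - PWP) * d * MAD * 10
SMD = (0.37 - 0.14) * 56 * 0.38 * 10
SMD = 0.2300 * 56 * 0.38 * 10

48.9440 mm


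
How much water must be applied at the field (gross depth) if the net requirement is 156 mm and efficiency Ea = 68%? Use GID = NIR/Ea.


Ea = 68% = 0.68
GID = NIR / Ea = 156 / 0.68 = 229.4118 mm

229.4118 mm


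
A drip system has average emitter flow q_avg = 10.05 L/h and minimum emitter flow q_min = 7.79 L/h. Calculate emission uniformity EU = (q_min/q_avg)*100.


EU = (q_min/q_avg)*100 = (7.79/10.05)*100 = 77.5124%

77.5124 %


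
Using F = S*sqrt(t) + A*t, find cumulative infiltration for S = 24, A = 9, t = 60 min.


F = S*sqrt(t) + A*t
F = 24*sqrt(60) + 9*60
F = 24*7.745967 + 540

725.9032 mm


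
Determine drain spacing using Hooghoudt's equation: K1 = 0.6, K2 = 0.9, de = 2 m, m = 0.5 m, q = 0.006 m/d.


S^2 = 8*K2*de*m/q + 4*K1*m^2/q
S^2 = 8*0.9*2*0.5/0.006 + 4*0.6*0.5^2/0.006
S = sqrt(1300.0000)

36.0555 m


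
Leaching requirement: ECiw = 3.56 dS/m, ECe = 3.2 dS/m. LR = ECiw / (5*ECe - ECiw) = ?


LR = ECiw / (5*ECe - ECiw)
LR = 3.56 / (5*3.2 - 3.56)
LR = 3.56 / 12.4400

0.2862


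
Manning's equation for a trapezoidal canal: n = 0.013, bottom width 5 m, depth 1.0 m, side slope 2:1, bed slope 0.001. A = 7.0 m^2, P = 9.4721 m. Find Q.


R = A/P = 7.0/9.4721 = 0.739012
Q = (1/0.013) * 7.0 * 0.739012^(2/3) * 0.001^0.5

13.9184 m^3/s


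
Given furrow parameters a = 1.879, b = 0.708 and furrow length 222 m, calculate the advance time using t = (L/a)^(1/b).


t = (L/a)^(1/b)
t = (222/1.879)^(1/0.708)
t = 118.147951^(1/0.708)

845.5818 min


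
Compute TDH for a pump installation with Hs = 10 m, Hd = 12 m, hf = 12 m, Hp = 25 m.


TDH = Hs + Hd + hf + Hp = 10 + 12 + 12 + 25 = 59

59 m


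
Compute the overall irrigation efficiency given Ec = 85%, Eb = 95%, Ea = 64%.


Ec = 0.85, Eb = 0.95, Ea = 0.64
E = 0.85 * 0.95 * 0.64 * 100 = 51.6800%

51.6800 %


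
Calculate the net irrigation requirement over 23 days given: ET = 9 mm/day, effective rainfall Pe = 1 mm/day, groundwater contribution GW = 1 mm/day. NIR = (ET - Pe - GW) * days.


Daily deficit = ET - Pe - GW = 9 - 1 - 1 = 7 mm/day
NIR = 7 * 23 = 161 mm

161.0000 mm


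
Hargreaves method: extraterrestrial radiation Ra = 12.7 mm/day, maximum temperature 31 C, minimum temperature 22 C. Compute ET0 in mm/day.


Tmean = (Tmax + Tmin)/2 = (31 + 22)/2 = 26.5
ET0 = 0.0023 * 12.7 * (26.5 + 17.8) * sqrt(31 - 22)
ET0 = 0.0023 * 12.7 * 44.3 * 3.000000

3.8820 mm/day


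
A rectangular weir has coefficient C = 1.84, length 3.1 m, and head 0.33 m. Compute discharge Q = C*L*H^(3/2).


Q = C * L * H^(3/2) = 1.84 * 3.1 * 0.33^1.5 = 1.84 * 3.1 * 0.189571

1.0813 m^3/s


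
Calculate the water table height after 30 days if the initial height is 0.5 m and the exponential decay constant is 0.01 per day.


m = m0 * exp(-k*t)
m = 0.5 * exp(-0.01 * 30)
m = 0.5 * exp(-0.3000)

0.3704 m


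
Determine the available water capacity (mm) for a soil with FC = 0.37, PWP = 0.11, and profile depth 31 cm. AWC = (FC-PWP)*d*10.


AWC = (FC - PWP) * d * 10
AWC = (0.37 - 0.11) * 31 * 10
AWC = 0.2600 * 31 * 10

80.6000 mm


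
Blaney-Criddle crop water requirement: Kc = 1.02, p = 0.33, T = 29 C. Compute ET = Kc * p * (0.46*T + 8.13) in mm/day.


ET = Kc * p * (0.46*T + 8.13)
ET = 1.02 * 0.33 * (0.46*29 + 8.13)
ET = 1.02 * 0.33 * 21.4700

7.2268 mm/day


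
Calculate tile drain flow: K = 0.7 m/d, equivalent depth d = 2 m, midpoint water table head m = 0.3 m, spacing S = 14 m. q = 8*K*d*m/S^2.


q = 8*K*d*m/S^2
q = 8*0.7*2*0.3/14^2
q = 3.3600 / 196

0.0171 m/d


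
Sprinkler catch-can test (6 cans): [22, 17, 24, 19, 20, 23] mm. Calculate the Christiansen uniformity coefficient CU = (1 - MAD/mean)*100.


mean = 20.833333 mm
MAD = 2.166667 mm
CU = (1 - 2.166667/20.833333)*100

89.6000 %


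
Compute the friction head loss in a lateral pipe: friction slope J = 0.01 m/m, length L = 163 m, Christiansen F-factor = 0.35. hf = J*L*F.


hf = J * L * F = 0.01 * 163 * 0.35 = 0.5705 m

0.5705 m


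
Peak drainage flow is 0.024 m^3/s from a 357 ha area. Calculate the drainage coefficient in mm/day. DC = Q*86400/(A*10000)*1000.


DC = Q * 86400 / (A * 10000) * 1000
DC = 0.024 * 86400 / (357 * 10000) * 1000
DC = 2073600.0000 / 3570000

0.5808 mm/day


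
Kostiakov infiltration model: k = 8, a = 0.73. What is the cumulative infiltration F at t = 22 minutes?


F = k * t^a = 8 * 22^0.73
F = 8 * 9.549234

76.3939 mm


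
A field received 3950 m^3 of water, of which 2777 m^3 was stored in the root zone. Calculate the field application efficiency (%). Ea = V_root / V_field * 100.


Ea = V_root / V_field * 100 = 2777 / 3950 * 100 = 70.3038%

70.3038 %


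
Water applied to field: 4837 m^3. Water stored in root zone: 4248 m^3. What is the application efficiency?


Ea = V_root / V_field * 100 = 4248 / 4837 * 100 = 87.8230%

87.8230 %


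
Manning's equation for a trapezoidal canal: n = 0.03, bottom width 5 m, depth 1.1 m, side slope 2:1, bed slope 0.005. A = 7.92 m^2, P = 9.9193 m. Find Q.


R = A/P = 7.92/9.9193 = 0.798443
Q = (1/0.03) * 7.92 * 0.798443^(2/3) * 0.005^0.5

16.0664 m^3/s


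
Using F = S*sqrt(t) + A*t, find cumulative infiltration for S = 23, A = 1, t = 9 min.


F = S*sqrt(t) + A*t
F = 23*sqrt(9) + 1*9
F = 23*3.000000 + 9

78.0000 mm


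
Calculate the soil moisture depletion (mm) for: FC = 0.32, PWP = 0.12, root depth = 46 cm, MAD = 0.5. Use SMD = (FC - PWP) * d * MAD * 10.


SMD = (FC - PWP) * d * MAD * 10
SMD = (0.32 - 0.12) * 46 * 0.5 * 10
SMD = 0.2000 * 46 * 0.5 * 10

46.0000 mm


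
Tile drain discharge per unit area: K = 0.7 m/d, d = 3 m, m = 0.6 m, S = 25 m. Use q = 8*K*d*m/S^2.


q = 8*K*d*m/S^2
q = 8*0.7*3*0.6/25^2
q = 10.0800 / 625

0.0161 m/d


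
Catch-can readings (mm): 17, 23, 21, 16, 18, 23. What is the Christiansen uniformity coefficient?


mean = 19.666667 mm
MAD = 2.666667 mm
CU = (1 - 2.666667/19.666667)*100

86.4407 %


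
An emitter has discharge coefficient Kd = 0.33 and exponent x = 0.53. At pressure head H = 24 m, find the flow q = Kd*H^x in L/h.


q = Kd * H^x = 0.33 * 24^0.53 = 0.33 * 5.389047

1.7784 L/h


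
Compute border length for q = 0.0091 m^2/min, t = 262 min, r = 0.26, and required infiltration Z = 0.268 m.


L = q*t/((1+r)*Z)
L = 0.0091*262/((1+0.26)*0.268)
L = 2.3842/0.33768

7.0605 m


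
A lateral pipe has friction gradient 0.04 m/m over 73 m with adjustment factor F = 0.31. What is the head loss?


hf = J * L * F = 0.04 * 73 * 0.31 = 0.9052 m

0.9052 m


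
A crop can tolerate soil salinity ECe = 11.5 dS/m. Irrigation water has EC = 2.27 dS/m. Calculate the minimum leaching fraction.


LR = ECiw / (5*ECe - ECiw)
LR = 2.27 / (5*11.5 - 2.27)
LR = 2.27 / 55.2300

0.0411


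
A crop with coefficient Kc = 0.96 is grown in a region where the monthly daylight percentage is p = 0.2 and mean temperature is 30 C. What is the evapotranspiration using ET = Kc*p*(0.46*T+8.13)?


ET = Kc * p * (0.46*T + 8.13)
ET = 0.96 * 0.2 * (0.46*30 + 8.13)
ET = 0.96 * 0.2 * 21.9300

4.2106 mm/day


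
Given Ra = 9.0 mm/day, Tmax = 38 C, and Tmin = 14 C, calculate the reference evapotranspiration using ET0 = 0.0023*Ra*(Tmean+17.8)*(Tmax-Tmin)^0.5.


Tmean = (Tmax + Tmin)/2 = (38 + 14)/2 = 26.0
ET0 = 0.0023 * 9.0 * (26.0 + 17.8) * sqrt(38 - 14)
ET0 = 0.0023 * 9.0 * 43.8 * 4.898979

4.4417 mm/day


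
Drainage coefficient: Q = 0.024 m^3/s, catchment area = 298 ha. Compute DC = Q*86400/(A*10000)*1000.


DC = Q * 86400 / (A * 10000) * 1000
DC = 0.024 * 86400 / (298 * 10000) * 1000
DC = 2073600.0000 / 2980000

0.6958 mm/day


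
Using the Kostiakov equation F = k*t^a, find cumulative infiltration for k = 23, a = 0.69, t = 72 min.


F = k * t^a = 23 * 72^0.69
F = 23 * 19.123150

439.8324 mm


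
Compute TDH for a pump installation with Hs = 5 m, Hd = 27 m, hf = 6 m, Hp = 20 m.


TDH = Hs + Hd + hf + Hp = 5 + 27 + 6 + 20 = 58

58 m


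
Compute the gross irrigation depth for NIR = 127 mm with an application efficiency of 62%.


Ea = 62% = 0.62
GID = NIR / Ea = 127 / 0.62 = 204.8387 mm

204.8387 mm


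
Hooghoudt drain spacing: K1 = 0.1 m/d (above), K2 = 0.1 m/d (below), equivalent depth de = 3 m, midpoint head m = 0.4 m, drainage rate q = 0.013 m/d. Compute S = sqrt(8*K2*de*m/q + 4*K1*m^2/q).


S^2 = 8*K2*de*m/q + 4*K1*m^2/q
S^2 = 8*0.1*3*0.4/0.013 + 4*0.1*0.4^2/0.013
S = sqrt(78.7692)

8.8752 m


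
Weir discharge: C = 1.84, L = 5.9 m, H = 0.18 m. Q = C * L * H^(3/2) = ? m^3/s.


Q = C * L * H^(3/2) = 1.84 * 5.9 * 0.18^1.5 = 1.84 * 5.9 * 0.076368

0.8291 m^3/s


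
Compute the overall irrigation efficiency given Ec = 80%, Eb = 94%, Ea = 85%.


Ec = 0.8, Eb = 0.94, Ea = 0.85
E = 0.8 * 0.94 * 0.85 * 100 = 63.9200%

63.9200 %


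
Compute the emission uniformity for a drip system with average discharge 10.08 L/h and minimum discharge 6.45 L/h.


EU = (q_min/q_avg)*100 = (6.45/10.08)*100 = 63.9881%

63.9881 %


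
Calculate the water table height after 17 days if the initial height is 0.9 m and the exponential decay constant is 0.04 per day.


m = m0 * exp(-k*t)
m = 0.9 * exp(-0.04 * 17)
m = 0.9 * exp(-0.6800)

0.4560 m


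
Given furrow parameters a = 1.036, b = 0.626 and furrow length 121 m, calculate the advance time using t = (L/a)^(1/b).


t = (L/a)^(1/b)
t = (121/1.036)^(1/0.626)
t = 116.795367^(1/0.626)

2007.2286 min


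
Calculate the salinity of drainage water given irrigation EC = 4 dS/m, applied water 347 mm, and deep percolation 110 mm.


EC_dw = EC_iw * D_iw / D_dw
EC_dw = 4 * 347 / 110
EC_dw = 1388 / 110

12.6182 dS/m


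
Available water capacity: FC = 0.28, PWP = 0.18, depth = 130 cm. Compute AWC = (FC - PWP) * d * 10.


AWC = (FC - PWP) * d * 10
AWC = (0.28 - 0.18) * 130 * 10
AWC = 0.1000 * 130 * 10

130.0000 mm


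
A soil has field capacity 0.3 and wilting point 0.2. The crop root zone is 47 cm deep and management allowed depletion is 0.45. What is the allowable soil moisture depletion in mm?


SMD = (FC - PWP) * d * MAD * 10
SMD = (0.3 - 0.2) * 47 * 0.45 * 10
SMD = 0.1000 * 47 * 0.45 * 10

21.1500 mm


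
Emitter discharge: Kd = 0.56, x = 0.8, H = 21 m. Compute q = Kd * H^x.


q = Kd * H^x = 0.56 * 21^0.8 = 0.56 * 11.422875

6.3968 L/h


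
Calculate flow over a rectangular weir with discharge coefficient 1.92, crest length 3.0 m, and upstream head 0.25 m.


Q = C * L * H^(3/2) = 1.92 * 3.0 * 0.25^1.5 = 1.92 * 3.0 * 0.125000

0.7200 m^3/s


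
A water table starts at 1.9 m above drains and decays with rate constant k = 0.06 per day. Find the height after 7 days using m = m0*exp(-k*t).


m = m0 * exp(-k*t)
m = 1.9 * exp(-0.06 * 7)
m = 1.9 * exp(-0.4200)

1.2484 m


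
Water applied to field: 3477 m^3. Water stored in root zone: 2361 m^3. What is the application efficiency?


Ea = V_root / V_field * 100 = 2361 / 3477 * 100 = 67.9034%

67.9034 %


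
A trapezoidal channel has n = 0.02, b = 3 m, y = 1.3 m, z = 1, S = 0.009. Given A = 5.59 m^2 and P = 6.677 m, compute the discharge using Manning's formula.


R = A/P = 5.59/6.677 = 0.837202
Q = (1/0.02) * 5.59 * 0.837202^(2/3) * 0.009^0.5

23.5536 m^3/s


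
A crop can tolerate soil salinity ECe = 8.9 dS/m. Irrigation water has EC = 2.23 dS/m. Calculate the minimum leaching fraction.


LR = ECiw / (5*ECe - ECiw)
LR = 2.23 / (5*8.9 - 2.23)
LR = 2.23 / 42.2700

0.0528


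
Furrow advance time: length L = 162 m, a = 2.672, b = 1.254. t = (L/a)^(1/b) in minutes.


t = (L/a)^(1/b)
t = (162/2.672)^(1/1.254)
t = 60.628743^(1/1.254)

26.3994 min


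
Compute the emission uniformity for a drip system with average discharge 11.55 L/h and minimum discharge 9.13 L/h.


EU = (q_min/q_avg)*100 = (9.13/11.55)*100 = 79.0476%

79.0476 %


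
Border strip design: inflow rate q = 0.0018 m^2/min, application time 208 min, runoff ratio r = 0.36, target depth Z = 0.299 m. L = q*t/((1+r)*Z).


L = q*t/((1+r)*Z)
L = 0.0018*208/((1+0.36)*0.299)
L = 0.3744/0.40664

0.9207 m


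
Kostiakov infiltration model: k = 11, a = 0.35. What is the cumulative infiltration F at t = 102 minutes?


F = k * t^a = 11 * 102^0.35
F = 11 * 5.046730

55.5140 mm


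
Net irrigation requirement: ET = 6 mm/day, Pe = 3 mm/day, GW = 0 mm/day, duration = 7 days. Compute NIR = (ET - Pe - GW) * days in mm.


Daily deficit = ET - Pe - GW = 6 - 3 - 0 = 3 mm/day
NIR = 3 * 7 = 21 mm

21.0000 mm


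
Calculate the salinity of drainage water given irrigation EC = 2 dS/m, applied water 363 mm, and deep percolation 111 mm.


EC_dw = EC_iw * D_iw / D_dw
EC_dw = 2 * 363 / 111
EC_dw = 726 / 111

6.5405 dS/m


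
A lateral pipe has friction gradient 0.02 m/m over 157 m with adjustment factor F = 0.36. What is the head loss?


hf = J * L * F = 0.02 * 157 * 0.36 = 1.1304 m

1.1304 m


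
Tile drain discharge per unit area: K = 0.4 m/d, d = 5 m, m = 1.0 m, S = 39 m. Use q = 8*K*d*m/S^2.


q = 8*K*d*m/S^2
q = 8*0.4*5*1.0/39^2
q = 16.0000 / 1521

0.0105 m/d


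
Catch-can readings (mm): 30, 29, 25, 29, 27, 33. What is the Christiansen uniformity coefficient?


mean = 28.833333 mm
MAD = 1.888889 mm
CU = (1 - 1.888889/28.833333)*100

93.4489 %


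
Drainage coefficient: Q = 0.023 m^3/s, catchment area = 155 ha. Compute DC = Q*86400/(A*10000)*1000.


DC = Q * 86400 / (A * 10000) * 1000
DC = 0.023 * 86400 / (155 * 10000) * 1000
DC = 1987200.0000 / 1550000

1.2821 mm/day


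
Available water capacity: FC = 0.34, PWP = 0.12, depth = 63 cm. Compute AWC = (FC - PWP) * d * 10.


AWC = (FC - PWP) * d * 10
AWC = (0.34 - 0.12) * 63 * 10
AWC = 0.2200 * 63 * 10

138.6000 mm


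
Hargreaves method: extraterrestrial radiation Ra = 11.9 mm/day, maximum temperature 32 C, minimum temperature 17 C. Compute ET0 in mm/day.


Tmean = (Tmax + Tmin)/2 = (32 + 17)/2 = 24.5
ET0 = 0.0023 * 11.9 * (24.5 + 17.8) * sqrt(32 - 17)
ET0 = 0.0023 * 11.9 * 42.3 * 3.872983

4.4839 mm/day


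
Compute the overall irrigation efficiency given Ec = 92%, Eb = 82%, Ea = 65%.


Ec = 0.92, Eb = 0.82, Ea = 0.65
E = 0.92 * 0.82 * 0.65 * 100 = 49.0360%

49.0360 %


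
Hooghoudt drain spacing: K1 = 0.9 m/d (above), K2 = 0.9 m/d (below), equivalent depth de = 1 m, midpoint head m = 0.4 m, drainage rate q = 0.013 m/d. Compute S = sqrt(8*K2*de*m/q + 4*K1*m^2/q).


S^2 = 8*K2*de*m/q + 4*K1*m^2/q
S^2 = 8*0.9*1*0.4/0.013 + 4*0.9*0.4^2/0.013
S = sqrt(265.8462)

16.3048 m


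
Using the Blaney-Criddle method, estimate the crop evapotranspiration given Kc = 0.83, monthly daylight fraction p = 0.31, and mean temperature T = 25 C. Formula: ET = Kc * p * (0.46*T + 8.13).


ET = Kc * p * (0.46*T + 8.13)
ET = 0.83 * 0.31 * (0.46*25 + 8.13)
ET = 0.83 * 0.31 * 19.6300

5.0508 mm/day


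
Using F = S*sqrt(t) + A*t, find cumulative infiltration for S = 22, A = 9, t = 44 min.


F = S*sqrt(t) + A*t
F = 22*sqrt(44) + 9*44
F = 22*6.633250 + 396

541.9315 mm


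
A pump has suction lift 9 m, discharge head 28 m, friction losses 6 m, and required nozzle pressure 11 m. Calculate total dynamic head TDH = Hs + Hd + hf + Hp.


TDH = Hs + Hd + hf + Hp = 9 + 28 + 6 + 11 = 54

54 m


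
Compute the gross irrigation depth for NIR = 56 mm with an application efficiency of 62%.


Ea = 62% = 0.62
GID = NIR / Ea = 56 / 0.62 = 90.3226 mm

90.3226 mm


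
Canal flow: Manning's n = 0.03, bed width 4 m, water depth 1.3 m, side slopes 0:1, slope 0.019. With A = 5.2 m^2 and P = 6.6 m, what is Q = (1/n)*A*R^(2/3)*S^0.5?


R = A/P = 5.2/6.6 = 0.787879
Q = (1/0.03) * 5.2 * 0.787879^(2/3) * 0.019^0.5

20.3813 m^3/s


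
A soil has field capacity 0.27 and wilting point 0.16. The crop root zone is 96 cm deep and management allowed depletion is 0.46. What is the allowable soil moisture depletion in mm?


SMD = (FC - PWP) * d * MAD * 10
SMD = (0.27 - 0.16) * 96 * 0.46 * 10
SMD = 0.1100 * 96 * 0.46 * 10

48.5760 mm


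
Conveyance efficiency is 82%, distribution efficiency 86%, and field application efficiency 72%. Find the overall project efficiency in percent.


Ec = 0.82, Eb = 0.86, Ea = 0.72
E = 0.82 * 0.86 * 0.72 * 100 = 50.7744%

50.7744 %


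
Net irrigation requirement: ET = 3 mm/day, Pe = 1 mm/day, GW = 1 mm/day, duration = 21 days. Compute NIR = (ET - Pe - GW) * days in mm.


Daily deficit = ET - Pe - GW = 3 - 1 - 1 = 1 mm/day
NIR = 1 * 21 = 21 mm

21.0000 mm


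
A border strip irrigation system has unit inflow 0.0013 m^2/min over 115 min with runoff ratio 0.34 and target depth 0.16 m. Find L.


L = q*t/((1+r)*Z)
L = 0.0013*115/((1+0.34)*0.16)
L = 0.1495/0.2144

0.6973 m


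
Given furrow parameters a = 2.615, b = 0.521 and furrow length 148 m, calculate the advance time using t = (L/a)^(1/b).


t = (L/a)^(1/b)
t = (148/2.615)^(1/0.521)
t = 56.596558^(1/0.521)

2313.5573 min


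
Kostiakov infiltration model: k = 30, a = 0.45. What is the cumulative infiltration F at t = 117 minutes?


F = k * t^a = 30 * 117^0.45
F = 30 * 8.524789

255.7437 mm


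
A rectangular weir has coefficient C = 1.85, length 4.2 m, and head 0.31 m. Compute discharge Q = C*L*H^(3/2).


Q = C * L * H^(3/2) = 1.85 * 4.2 * 0.31^1.5 = 1.85 * 4.2 * 0.172601

1.3411 m^3/s


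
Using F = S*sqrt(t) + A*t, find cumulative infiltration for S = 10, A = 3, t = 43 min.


F = S*sqrt(t) + A*t
F = 10*sqrt(43) + 3*43
F = 10*6.557439 + 129

194.5744 mm


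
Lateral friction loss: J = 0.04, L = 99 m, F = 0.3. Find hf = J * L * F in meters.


hf = J * L * F = 0.04 * 99 * 0.3 = 1.1880 m

1.1880 m


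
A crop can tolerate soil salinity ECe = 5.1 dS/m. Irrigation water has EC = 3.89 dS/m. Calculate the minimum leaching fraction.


LR = ECiw / (5*ECe - ECiw)
LR = 3.89 / (5*5.1 - 3.89)
LR = 3.89 / 21.6100

0.1800


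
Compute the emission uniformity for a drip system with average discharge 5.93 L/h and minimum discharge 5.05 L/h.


EU = (q_min/q_avg)*100 = (5.05/5.93)*100 = 85.1602%

85.1602 %


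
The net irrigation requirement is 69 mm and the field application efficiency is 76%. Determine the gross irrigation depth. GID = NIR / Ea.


Ea = 76% = 0.76
GID = NIR / Ea = 69 / 0.76 = 90.7895 mm

90.7895 mm


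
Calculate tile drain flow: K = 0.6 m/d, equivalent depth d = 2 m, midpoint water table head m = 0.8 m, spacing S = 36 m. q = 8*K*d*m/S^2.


q = 8*K*d*m/S^2
q = 8*0.6*2*0.8/36^2
q = 7.6800 / 1296

0.0059 m/d


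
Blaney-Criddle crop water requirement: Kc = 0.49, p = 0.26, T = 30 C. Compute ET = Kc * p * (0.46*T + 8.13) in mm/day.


ET = Kc * p * (0.46*T + 8.13)
ET = 0.49 * 0.26 * (0.46*30 + 8.13)
ET = 0.49 * 0.26 * 21.9300

2.7939 mm/day


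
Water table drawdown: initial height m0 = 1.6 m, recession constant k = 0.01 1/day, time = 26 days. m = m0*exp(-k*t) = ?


m = m0 * exp(-k*t)
m = 1.6 * exp(-0.01 * 26)
m = 1.6 * exp(-0.2600)

1.2337 m


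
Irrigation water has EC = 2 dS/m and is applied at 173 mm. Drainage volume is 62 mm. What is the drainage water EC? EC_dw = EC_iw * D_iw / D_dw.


EC_dw = EC_iw * D_iw / D_dw
EC_dw = 2 * 173 / 62
EC_dw = 346 / 62

5.5806 dS/m


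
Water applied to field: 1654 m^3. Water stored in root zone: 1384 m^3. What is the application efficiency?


Ea = V_root / V_field * 100 = 1384 / 1654 * 100 = 83.6759%

83.6759 %


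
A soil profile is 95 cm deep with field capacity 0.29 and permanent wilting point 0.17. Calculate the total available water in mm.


AWC = (FC - PWP) * d * 10
AWC = (0.29 - 0.17) * 95 * 10
AWC = 0.1200 * 95 * 10

114.0000 mm


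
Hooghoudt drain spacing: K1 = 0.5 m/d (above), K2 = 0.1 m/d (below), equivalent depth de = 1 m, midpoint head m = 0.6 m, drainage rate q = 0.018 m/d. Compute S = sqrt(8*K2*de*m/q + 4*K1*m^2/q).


S^2 = 8*K2*de*m/q + 4*K1*m^2/q
S^2 = 8*0.1*1*0.6/0.018 + 4*0.5*0.6^2/0.018
S = sqrt(66.6667)

8.1650 m


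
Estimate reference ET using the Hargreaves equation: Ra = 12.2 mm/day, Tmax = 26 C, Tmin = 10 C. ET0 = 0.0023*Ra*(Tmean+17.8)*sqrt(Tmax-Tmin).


Tmean = (Tmax + Tmin)/2 = (26 + 10)/2 = 18.0
ET0 = 0.0023 * 12.2 * (18.0 + 17.8) * sqrt(26 - 10)
ET0 = 0.0023 * 12.2 * 35.8 * 4.000000

4.0182 mm/day


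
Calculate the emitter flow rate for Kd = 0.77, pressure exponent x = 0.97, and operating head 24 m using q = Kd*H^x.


q = Kd * H^x = 0.77 * 24^0.97 = 0.77 * 21.817496

16.7995 L/h


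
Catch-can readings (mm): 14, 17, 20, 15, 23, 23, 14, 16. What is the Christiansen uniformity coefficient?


mean = 17.750000 mm
MAD = 3.187500 mm
CU = (1 - 3.187500/17.750000)*100

82.0423 %


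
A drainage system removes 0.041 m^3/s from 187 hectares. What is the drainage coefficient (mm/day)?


DC = Q * 86400 / (A * 10000) * 1000
DC = 0.041 * 86400 / (187 * 10000) * 1000
DC = 3542400.0000 / 1870000

1.8943 mm/day


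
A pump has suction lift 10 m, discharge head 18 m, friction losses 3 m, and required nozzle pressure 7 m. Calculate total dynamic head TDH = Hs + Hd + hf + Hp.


TDH = Hs + Hd + hf + Hp = 10 + 18 + 3 + 7 = 38

38 m


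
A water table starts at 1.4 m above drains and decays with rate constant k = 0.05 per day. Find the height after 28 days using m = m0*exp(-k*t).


m = m0 * exp(-k*t)
m = 1.4 * exp(-0.05 * 28)
m = 1.4 * exp(-1.4000)

0.3452 m


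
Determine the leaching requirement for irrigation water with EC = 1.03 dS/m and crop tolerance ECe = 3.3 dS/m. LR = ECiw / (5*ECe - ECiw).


LR = ECiw / (5*ECe - ECiw)
LR = 1.03 / (5*3.3 - 1.03)
LR = 1.03 / 15.4700

0.0666


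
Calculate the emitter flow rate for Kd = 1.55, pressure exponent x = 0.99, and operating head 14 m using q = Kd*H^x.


q = Kd * H^x = 1.55 * 14^0.99 = 1.55 * 13.635365

21.1348 L/h


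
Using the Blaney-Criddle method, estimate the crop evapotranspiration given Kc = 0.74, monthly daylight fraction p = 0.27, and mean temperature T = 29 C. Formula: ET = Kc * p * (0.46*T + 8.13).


ET = Kc * p * (0.46*T + 8.13)
ET = 0.74 * 0.27 * (0.46*29 + 8.13)
ET = 0.74 * 0.27 * 21.4700

4.2897 mm/day


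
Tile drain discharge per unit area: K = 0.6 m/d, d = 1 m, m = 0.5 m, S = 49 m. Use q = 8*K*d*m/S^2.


q = 8*K*d*m/S^2
q = 8*0.6*1*0.5/49^2
q = 2.4000 / 2401

9.9958e-04 m/d


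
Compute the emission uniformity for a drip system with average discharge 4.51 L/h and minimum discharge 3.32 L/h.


EU = (q_min/q_avg)*100 = (3.32/4.51)*100 = 73.6142%

73.6142 %


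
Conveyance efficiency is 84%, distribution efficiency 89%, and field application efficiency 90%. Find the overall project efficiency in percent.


Ec = 0.84, Eb = 0.89, Ea = 0.9
E = 0.84 * 0.89 * 0.9 * 100 = 67.2840%

67.2840 %


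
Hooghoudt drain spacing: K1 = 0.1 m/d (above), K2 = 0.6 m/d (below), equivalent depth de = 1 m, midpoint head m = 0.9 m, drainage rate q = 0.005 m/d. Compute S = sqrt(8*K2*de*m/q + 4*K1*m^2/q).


S^2 = 8*K2*de*m/q + 4*K1*m^2/q
S^2 = 8*0.6*1*0.9/0.005 + 4*0.1*0.9^2/0.005
S = sqrt(928.8000)

30.4762 m


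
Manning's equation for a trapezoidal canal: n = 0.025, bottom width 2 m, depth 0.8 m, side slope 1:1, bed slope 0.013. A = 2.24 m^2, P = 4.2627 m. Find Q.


R = A/P = 2.24/4.2627 = 0.525489
Q = (1/0.025) * 2.24 * 0.525489^(2/3) * 0.013^0.5

6.6526 m^3/s


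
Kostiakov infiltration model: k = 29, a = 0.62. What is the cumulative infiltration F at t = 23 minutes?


F = k * t^a = 29 * 23^0.62
F = 29 * 6.986687

202.6139 mm


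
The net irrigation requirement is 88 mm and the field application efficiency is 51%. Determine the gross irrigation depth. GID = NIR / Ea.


Ea = 51% = 0.51
GID = NIR / Ea = 88 / 0.51 = 172.5490 mm

172.5490 mm


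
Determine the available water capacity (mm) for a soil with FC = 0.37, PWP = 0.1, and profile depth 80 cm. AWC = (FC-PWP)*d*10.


AWC = (FC - PWP) * d * 10
AWC = (0.37 - 0.1) * 80 * 10
AWC = 0.2700 * 80 * 10

216.0000 mm


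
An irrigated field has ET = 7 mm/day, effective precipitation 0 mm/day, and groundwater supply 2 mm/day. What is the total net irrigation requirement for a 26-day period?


Daily deficit = ET - Pe - GW = 7 - 0 - 2 = 5 mm/day
NIR = 5 * 26 = 130 mm

130.0000 mm


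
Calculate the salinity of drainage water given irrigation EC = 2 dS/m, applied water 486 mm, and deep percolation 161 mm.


EC_dw = EC_iw * D_iw / D_dw
EC_dw = 2 * 486 / 161
EC_dw = 972 / 161

6.0373 dS/m


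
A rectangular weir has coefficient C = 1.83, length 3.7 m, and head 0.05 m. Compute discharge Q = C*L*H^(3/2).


Q = C * L * H^(3/2) = 1.83 * 3.7 * 0.05^1.5 = 1.83 * 3.7 * 0.011180

0.0757 m^3/s


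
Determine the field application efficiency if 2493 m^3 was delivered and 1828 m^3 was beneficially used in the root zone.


Ea = V_root / V_field * 100 = 1828 / 2493 * 100 = 73.3253%

73.3253 %


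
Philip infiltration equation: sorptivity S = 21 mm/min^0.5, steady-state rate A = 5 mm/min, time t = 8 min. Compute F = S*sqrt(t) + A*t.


F = S*sqrt(t) + A*t
F = 21*sqrt(8) + 5*8
F = 21*2.828427 + 40

99.3970 mm


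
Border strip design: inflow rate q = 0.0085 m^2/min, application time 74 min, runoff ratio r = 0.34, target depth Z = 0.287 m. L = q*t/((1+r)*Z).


L = q*t/((1+r)*Z)
L = 0.0085*74/((1+0.34)*0.287)
L = 0.629/0.38458

1.6356 m


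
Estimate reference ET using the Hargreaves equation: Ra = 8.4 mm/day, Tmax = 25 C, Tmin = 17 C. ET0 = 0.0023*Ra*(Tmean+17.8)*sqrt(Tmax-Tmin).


Tmean = (Tmax + Tmin)/2 = (25 + 17)/2 = 21.0
ET0 = 0.0023 * 8.4 * (21.0 + 17.8) * sqrt(25 - 17)
ET0 = 0.0023 * 8.4 * 38.8 * 2.828427

2.1202 mm/day


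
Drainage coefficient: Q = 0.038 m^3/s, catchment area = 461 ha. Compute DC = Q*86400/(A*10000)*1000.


DC = Q * 86400 / (A * 10000) * 1000
DC = 0.038 * 86400 / (461 * 10000) * 1000
DC = 3283200.0000 / 4610000

0.7122 mm/day


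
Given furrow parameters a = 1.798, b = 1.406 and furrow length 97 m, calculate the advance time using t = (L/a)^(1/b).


t = (L/a)^(1/b)
t = (97/1.798)^(1/1.406)
t = 53.948832^(1/1.406)

17.0550 min


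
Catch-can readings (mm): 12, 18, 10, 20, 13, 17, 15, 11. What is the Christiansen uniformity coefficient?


mean = 14.500000 mm
MAD = 3.000000 mm
CU = (1 - 3.000000/14.500000)*100

79.3103 %
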